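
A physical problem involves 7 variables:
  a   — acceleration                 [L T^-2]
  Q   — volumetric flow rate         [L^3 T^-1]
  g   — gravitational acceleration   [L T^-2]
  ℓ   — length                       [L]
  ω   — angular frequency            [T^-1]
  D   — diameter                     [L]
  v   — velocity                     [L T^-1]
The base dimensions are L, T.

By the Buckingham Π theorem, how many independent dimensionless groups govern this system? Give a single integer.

5

Dimensional matrix (L×T by a×Q×g×ℓ×ω×D×v):
  L: [ 1  3  1  1  0  1  1]
  T: [-2 -1 -2  0 -1  0 -1]
Echelon form has 2 nonzero rows (pivots: a,Q)
7 vars − rank 2 = 5 Π groups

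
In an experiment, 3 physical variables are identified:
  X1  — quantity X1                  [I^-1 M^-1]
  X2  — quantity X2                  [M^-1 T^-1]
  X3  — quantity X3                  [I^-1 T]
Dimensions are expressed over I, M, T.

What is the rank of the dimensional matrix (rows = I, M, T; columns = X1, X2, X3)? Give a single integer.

Exponent matrix [I,M,T] × [X1,X2,X3]:
  I: [-1  0 -1]
  M: [-1 -1  0]
  T: [ 0 -1  1]
Row reduction gives pivot columns X1,X2; rank = 2

2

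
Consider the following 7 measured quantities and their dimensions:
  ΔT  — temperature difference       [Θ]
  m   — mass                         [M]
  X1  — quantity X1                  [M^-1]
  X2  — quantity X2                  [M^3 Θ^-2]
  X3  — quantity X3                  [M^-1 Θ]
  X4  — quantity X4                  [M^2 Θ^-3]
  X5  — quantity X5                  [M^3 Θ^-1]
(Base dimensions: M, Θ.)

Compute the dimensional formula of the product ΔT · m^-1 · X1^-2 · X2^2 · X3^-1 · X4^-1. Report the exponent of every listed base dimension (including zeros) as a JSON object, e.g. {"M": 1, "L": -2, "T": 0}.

{"M": 6, "Θ": -1}

Dimensional matrix (M×Θ by ΔT×m×X1×X2×X3×X4×X5):
  M: [ 0  1 -1  3 -1  2  3]
  Θ: [ 1  0  0 -2  1 -3 -1]
  [M]: (1)·0+(-1)·1+(-2)·-1+(2)·3+(-1)·-1+(-1)·2 = 6
  [Θ]: (1)·1+(-1)·0+(-2)·0+(2)·-2+(-1)·1+(-1)·-3 = -1
⇒ M^6 Θ^-1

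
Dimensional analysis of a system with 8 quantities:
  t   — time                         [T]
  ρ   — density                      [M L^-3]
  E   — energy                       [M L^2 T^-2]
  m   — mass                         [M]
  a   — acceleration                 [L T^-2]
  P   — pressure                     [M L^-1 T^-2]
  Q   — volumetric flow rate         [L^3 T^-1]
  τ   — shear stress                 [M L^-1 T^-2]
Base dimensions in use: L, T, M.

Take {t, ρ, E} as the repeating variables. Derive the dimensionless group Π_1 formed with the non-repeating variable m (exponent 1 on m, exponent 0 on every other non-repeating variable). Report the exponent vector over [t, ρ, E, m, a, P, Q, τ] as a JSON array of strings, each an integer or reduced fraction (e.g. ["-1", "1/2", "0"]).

["-6/5", "-2/5", "-3/5", "1", "0", "0", "0", "0"]

Exponent matrix [L,T,M] × [t,ρ,E,m,a,P,Q,τ]:
  L: [ 0 -3  2  0  1 -1  3 -1]
  T: [ 1  0 -2  0 -2 -2 -1 -2]
  M: [ 0  1  1  1  0  1  0  1]
Row reduction gives pivot columns t,ρ,E; rank = 3
Repeat: t,ρ,E; free: m,a,P,Q,τ
RREF:
  r0: [   1    0    0  6/5 -8/5 -6/5  1/5 -6/5]
  r1: [   0    1    0  2/5 -1/5  3/5 -3/5  3/5]
  r2: [   0    0    1  3/5  1/5  2/5  3/5  2/5]
Fix exponent of m at 1, a at 0, P at 0, Q at 0, τ at 0; solve each RREF row for its pivot's exponent:
  r0: exp(t) + (6/5)·1 = 0 ⇒ exp(t) = -6/5
  r1: exp(ρ) + (2/5)·1 = 0 ⇒ exp(ρ) = -2/5
  r2: exp(E) + (3/5)·1 = 0 ⇒ exp(E) = -3/5
Π_1 = t^(-6/5) · ρ^(-2/5) · E^(-3/5) · m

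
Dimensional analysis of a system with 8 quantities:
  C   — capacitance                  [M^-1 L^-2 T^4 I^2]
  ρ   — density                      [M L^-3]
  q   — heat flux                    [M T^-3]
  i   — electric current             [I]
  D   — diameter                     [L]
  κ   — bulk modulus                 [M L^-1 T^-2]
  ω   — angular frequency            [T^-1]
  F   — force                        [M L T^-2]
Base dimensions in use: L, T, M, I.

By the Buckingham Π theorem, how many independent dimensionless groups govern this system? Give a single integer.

Exponent matrix [L,T,M,I] × [C,ρ,q,i,D,κ,ω,F]:
  L: [-2 -3  0  0  1 -1  0  1]
  T: [ 4  0 -3  0  0 -2 -1 -2]
  M: [-1  1  1  0  0  1  0  1]
  I: [ 2  0  0  1  0  0  0  0]
Row reduction gives pivot columns C,ρ,q,i; rank = 4
Π count = n − r = 8 − 4 = 4

4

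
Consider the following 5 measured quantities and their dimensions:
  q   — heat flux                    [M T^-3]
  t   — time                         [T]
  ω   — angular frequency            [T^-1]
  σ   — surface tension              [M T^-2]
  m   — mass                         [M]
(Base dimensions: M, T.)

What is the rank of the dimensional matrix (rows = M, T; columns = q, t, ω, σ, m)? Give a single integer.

2

Write exponents as rows M,T / cols q,t,ω,σ,m:
  M: [ 1  0  0  1  1]
  T: [-3  1 -1 -2  0]
Echelon form has 2 nonzero rows (pivots: q,t)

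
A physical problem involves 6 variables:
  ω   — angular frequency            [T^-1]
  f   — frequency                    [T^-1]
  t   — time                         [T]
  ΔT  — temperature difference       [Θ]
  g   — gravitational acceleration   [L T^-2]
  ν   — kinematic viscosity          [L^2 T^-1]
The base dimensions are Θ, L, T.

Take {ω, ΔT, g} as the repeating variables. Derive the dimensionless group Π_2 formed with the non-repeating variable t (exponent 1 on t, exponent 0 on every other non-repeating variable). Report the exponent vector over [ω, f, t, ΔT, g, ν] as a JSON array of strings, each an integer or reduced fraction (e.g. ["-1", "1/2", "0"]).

Dimensional matrix (Θ×L×T by ω×f×t×ΔT×g×ν):
  Θ: [ 0  0  0  1  0  0]
  L: [ 0  0  0  0  1  2]
  T: [-1 -1  1  0 -2 -1]
Echelon form has 3 nonzero rows (pivots: ω,ΔT,g)
Repeat: ω,ΔT,g; free: f,t,ν
RREF:
  r0: [   1    1   -1    0    0   -3]
  r1: [   0    0    0    1    0    0]
  r2: [   0    0    0    0    1    2]
Fix exponent of t at 1, f at 0, ν at 0; solve each RREF row for its pivot's exponent:
  r0: exp(ω) + (-1)·1 = 0 ⇒ exp(ω) = 1
  r1: exp(ΔT) + (0)·1 = 0 ⇒ exp(ΔT) = 0
  r2: exp(g) + (0)·1 = 0 ⇒ exp(g) = 0
Π_2 = ω · t

["1", "0", "1", "0", "0", "0"]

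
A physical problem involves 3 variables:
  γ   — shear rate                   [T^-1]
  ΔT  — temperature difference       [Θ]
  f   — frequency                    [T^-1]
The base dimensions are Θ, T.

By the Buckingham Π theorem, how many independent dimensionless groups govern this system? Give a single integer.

1

Dimensional matrix (Θ×T by γ×ΔT×f):
  Θ: [ 0  1  0]
  T: [-1  0 -1]
Echelon form has 2 nonzero rows (pivots: γ,ΔT)
Π count = n − r = 3 − 2 = 1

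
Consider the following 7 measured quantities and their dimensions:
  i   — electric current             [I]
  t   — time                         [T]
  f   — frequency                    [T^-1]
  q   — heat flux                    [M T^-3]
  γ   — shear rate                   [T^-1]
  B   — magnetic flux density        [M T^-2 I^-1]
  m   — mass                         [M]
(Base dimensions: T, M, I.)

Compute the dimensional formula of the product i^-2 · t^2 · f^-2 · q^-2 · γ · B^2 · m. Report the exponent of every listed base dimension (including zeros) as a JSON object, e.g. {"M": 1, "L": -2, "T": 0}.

Write exponents as rows T,M,I / cols i,t,f,q,γ,B,m:
  T: [ 0  1 -1 -3 -1 -2  0]
  M: [ 0  0  0  1  0  1  1]
  I: [ 1  0  0  0  0 -1  0]
  [T]: (-2)·0+(2)·1+(-2)·-1+(-2)·-3+(1)·-1+(2)·-2+(1)·0 = 5
  [M]: (-2)·0+(2)·0+(-2)·0+(-2)·1+(1)·0+(2)·1+(1)·1 = 1
  [I]: (-2)·1+(2)·0+(-2)·0+(-2)·0+(1)·0+(2)·-1+(1)·0 = -4
⇒ T^5 M I^-4

{"T": 5, "M": 1, "I": -4}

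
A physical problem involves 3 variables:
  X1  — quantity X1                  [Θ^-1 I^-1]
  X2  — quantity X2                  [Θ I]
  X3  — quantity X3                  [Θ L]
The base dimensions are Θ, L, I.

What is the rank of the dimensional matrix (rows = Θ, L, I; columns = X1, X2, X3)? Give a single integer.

2

Write exponents as rows Θ,L,I / cols X1,X2,X3:
  Θ: [-1  1  1]
  L: [ 0  0  1]
  I: [-1  1  0]
Row reduction gives pivot columns X1,X3; rank = 2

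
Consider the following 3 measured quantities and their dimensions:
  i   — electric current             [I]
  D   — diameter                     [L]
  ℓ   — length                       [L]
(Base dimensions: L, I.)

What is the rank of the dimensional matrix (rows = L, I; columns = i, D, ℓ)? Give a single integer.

2

Exponent matrix [L,I] × [i,D,ℓ]:
  L: [ 0  1  1]
  I: [ 1  0  0]
RREF → pivots at {i,D} ⇒ r = 2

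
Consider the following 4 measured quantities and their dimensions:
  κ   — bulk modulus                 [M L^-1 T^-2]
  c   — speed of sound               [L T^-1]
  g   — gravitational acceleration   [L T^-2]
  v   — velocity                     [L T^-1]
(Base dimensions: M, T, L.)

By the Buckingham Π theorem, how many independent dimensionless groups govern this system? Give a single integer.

1

Dimensional matrix (M×T×L by κ×c×g×v):
  M: [ 1  0  0  0]
  T: [-2 -1 -2 -1]
  L: [-1  1  1  1]
Row reduction gives pivot columns κ,c,g; rank = 3
4 vars − rank 3 = 1 Π group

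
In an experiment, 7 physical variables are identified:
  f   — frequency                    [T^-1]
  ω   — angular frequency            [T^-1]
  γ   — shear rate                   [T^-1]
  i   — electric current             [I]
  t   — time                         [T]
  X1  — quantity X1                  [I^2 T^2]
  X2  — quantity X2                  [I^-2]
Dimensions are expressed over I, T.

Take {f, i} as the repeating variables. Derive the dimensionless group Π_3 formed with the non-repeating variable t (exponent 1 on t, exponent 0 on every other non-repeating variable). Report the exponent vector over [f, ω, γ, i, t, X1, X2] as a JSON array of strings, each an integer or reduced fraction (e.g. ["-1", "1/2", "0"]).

["1", "0", "0", "0", "1", "0", "0"]

Write exponents as rows I,T / cols f,ω,γ,i,t,X1,X2:
  I: [ 0  0  0  1  0  2 -2]
  T: [-1 -1 -1  0  1  2  0]
Echelon form has 2 nonzero rows (pivots: f,i)
Repeat: f,i; free: ω,γ,t,X1,X2
RREF:
  r0: [   1    1    1    0   -1   -2    0]
  r1: [   0    0    0    1    0    2   -2]
Fix exponent of t at 1, ω at 0, γ at 0, X1 at 0, X2 at 0; solve each RREF row for its pivot's exponent:
  r0: exp(f) + (-1)·1 = 0 ⇒ exp(f) = 1
  r1: exp(i) + (0)·1 = 0 ⇒ exp(i) = 0
Π_3 = f · t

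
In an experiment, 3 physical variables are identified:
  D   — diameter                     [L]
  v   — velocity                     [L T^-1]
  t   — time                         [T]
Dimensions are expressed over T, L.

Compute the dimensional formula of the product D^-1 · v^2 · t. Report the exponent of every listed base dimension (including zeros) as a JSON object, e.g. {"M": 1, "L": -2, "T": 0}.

Write exponents as rows T,L / cols D,v,t:
  T: [ 0 -1  1]
  L: [ 1  1  0]
  [T]: (-1)·0+(2)·-1+(1)·1 = -1
  [L]: (-1)·1+(2)·1+(1)·0 = 1
⇒ T^-1 L

{"T": -1, "L": 1}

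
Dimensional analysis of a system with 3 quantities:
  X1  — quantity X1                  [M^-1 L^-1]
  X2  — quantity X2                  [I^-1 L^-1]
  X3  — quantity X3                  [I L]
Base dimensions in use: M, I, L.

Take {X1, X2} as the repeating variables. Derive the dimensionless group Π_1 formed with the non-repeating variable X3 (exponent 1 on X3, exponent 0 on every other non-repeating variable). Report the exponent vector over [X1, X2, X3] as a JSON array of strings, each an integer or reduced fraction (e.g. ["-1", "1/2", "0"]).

["0", "1", "1"]

Exponent matrix [M,I,L] × [X1,X2,X3]:
  M: [-1  0  0]
  I: [ 0 -1  1]
  L: [-1 -1  1]
Row reduction gives pivot columns X1,X2; rank = 2
Repeat: X1,X2; free: X3
RREF:
  r0: [   1    0    0]
  r1: [   0    1   -1]
  r2: [   0    0    0]
Fix exponent of X3 at 1; solve each RREF row for its pivot's exponent:
  r0: exp(X1) + (0)·1 = 0 ⇒ exp(X1) = 0
  r1: exp(X2) + (-1)·1 = 0 ⇒ exp(X2) = 1
Π_1 = X2 · X3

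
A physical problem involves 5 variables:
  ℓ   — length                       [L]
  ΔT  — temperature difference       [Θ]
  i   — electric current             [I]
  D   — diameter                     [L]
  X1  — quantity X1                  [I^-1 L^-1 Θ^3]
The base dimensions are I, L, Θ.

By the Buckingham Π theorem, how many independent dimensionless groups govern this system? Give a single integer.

2

Exponent matrix [I,L,Θ] × [ℓ,ΔT,i,D,X1]:
  I: [ 0  0  1  0 -1]
  L: [ 1  0  0  1 -1]
  Θ: [ 0  1  0  0  3]
Echelon form has 3 nonzero rows (pivots: ℓ,ΔT,i)
5 vars − rank 3 = 2 Π groups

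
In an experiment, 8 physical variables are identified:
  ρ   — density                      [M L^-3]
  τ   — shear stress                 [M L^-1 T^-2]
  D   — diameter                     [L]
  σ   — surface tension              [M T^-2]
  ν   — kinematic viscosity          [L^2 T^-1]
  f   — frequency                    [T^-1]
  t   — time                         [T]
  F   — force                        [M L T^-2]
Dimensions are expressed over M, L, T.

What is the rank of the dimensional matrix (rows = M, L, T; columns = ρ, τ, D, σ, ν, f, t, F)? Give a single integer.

3

Exponent matrix [M,L,T] × [ρ,τ,D,σ,ν,f,t,F]:
  M: [ 1  1  0  1  0  0  0  1]
  L: [-3 -1  1  0  2  0  0  1]
  T: [ 0 -2  0 -2 -1 -1  1 -2]
Echelon form has 3 nonzero rows (pivots: ρ,τ,D)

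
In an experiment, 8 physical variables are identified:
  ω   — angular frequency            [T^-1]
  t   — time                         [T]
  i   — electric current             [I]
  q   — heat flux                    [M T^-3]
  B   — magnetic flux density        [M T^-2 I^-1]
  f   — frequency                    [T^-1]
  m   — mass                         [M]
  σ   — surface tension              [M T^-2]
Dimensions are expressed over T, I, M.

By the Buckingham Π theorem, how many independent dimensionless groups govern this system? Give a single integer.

5

Exponent matrix [T,I,M] × [ω,t,i,q,B,f,m,σ]:
  T: [-1  1  0 -3 -2 -1  0 -2]
  I: [ 0  0  1  0 -1  0  0  0]
  M: [ 0  0  0  1  1  0  1  1]
Row reduction gives pivot columns ω,i,q; rank = 3
8 vars − rank 3 = 5 Π groups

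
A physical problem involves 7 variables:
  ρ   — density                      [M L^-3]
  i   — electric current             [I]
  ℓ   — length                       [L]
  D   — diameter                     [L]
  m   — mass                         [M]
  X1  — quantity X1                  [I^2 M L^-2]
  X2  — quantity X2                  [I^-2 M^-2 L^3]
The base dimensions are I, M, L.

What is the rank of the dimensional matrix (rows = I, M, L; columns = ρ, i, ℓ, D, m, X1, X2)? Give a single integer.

Exponent matrix [I,M,L] × [ρ,i,ℓ,D,m,X1,X2]:
  I: [ 0  1  0  0  0  2 -2]
  M: [ 1  0  0  0  1  1 -2]
  L: [-3  0  1  1  0 -2  3]
Row reduction gives pivot columns ρ,i,ℓ; rank = 3

3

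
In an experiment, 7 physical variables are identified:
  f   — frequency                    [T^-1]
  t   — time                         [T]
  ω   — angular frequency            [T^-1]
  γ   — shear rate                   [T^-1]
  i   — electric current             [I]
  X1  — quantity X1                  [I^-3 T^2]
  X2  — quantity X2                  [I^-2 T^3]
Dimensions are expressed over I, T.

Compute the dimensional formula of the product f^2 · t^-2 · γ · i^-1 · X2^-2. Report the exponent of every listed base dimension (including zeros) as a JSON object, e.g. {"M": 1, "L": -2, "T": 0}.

Dimensional matrix (I×T by f×t×ω×γ×i×X1×X2):
  I: [ 0  0  0  0  1 -3 -2]
  T: [-1  1 -1 -1  0  2  3]
  [I]: (2)·0+(-2)·0+(1)·0+(-1)·1+(-2)·-2 = 3
  [T]: (2)·-1+(-2)·1+(1)·-1+(-1)·0+(-2)·3 = -11
⇒ I^3 T^-11

{"I": 3, "T": -11}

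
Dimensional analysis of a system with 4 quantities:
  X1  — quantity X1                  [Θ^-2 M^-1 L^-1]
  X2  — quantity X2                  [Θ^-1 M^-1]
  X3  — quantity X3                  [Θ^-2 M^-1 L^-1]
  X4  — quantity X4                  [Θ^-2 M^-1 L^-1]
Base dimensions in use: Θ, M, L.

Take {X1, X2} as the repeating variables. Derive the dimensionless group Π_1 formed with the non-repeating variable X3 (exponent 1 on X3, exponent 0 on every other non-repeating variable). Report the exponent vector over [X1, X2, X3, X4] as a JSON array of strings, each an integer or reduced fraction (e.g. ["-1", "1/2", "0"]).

["-1", "0", "1", "0"]

Write exponents as rows Θ,M,L / cols X1,X2,X3,X4:
  Θ: [-2 -1 -2 -2]
  M: [-1 -1 -1 -1]
  L: [-1  0 -1 -1]
Echelon form has 2 nonzero rows (pivots: X1,X2)
Repeat: X1,X2; free: X3,X4
RREF:
  r0: [   1    0    1    1]
  r1: [   0    1    0    0]
  r2: [   0    0    0    0]
Fix exponent of X3 at 1, X4 at 0; solve each RREF row for its pivot's exponent:
  r0: exp(X1) + (1)·1 = 0 ⇒ exp(X1) = -1
  r1: exp(X2) + (0)·1 = 0 ⇒ exp(X2) = 0
Π_1 = X1^-1 · X3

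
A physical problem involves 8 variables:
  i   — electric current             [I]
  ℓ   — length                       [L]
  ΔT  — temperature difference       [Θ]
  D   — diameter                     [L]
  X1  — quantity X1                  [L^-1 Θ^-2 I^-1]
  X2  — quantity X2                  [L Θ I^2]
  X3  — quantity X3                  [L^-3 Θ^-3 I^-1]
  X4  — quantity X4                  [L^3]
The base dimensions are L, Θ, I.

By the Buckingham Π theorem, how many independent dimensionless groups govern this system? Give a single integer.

5

Dimensional matrix (L×Θ×I by i×ℓ×ΔT×D×X1×X2×X3×X4):
  L: [ 0  1  0  1 -1  1 -3  3]
  Θ: [ 0  0  1  0 -2  1 -3  0]
  I: [ 1  0  0  0 -1  2 -1  0]
Row reduction gives pivot columns i,ℓ,ΔT; rank = 3
Π count = n − r = 8 − 3 = 5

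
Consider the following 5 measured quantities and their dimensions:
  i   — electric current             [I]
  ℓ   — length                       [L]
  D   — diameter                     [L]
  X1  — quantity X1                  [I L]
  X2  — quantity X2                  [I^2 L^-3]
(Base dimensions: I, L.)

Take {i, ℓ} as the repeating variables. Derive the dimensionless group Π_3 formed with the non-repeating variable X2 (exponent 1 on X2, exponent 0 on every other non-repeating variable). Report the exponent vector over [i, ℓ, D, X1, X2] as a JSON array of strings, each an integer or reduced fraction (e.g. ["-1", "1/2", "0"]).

["-2", "3", "0", "0", "1"]

Write exponents as rows I,L / cols i,ℓ,D,X1,X2:
  I: [ 1  0  0  1  2]
  L: [ 0  1  1  1 -3]
RREF → pivots at {i,ℓ} ⇒ r = 2
Repeat: i,ℓ; free: D,X1,X2
RREF:
  r0: [   1    0    0    1    2]
  r1: [   0    1    1    1   -3]
Fix exponent of X2 at 1, D at 0, X1 at 0; solve each RREF row for its pivot's exponent:
  r0: exp(i) + (2)·1 = 0 ⇒ exp(i) = -2
  r1: exp(ℓ) + (-3)·1 = 0 ⇒ exp(ℓ) = 3
Π_3 = i^-2 · ℓ^3 · X2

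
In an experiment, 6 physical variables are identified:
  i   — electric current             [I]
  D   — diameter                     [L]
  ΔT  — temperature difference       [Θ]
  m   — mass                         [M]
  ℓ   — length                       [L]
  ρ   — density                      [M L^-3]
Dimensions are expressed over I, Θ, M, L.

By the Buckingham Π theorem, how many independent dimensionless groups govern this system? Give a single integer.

Dimensional matrix (I×Θ×M×L by i×D×ΔT×m×ℓ×ρ):
  I: [ 1  0  0  0  0  0]
  Θ: [ 0  0  1  0  0  0]
  M: [ 0  0  0  1  0  1]
  L: [ 0  1  0  0  1 -3]
Row reduction gives pivot columns i,D,ΔT,m; rank = 4
Π count = n − r = 6 − 4 = 2

2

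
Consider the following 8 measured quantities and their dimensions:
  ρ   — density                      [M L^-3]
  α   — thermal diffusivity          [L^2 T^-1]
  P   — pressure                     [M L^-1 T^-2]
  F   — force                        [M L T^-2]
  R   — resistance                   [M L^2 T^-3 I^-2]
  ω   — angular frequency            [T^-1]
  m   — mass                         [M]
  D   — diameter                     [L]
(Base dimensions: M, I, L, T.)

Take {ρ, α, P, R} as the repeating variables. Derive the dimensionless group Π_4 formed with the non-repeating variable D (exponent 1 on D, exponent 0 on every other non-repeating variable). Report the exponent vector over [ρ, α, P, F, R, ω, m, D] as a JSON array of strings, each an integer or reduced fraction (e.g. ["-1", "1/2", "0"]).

Exponent matrix [M,I,L,T] × [ρ,α,P,F,R,ω,m,D]:
  M: [ 1  0  1  1  1  0  1  0]
  I: [ 0  0  0  0 -2  0  0  0]
  L: [-3  2 -1  1  2  0  0  1]
  T: [ 0 -1 -2 -2 -3 -1  0  0]
Row reduction gives pivot columns ρ,α,P,R; rank = 4
Repeat: ρ,α,P,R; free: F,ω,m,D
RREF:
  r0: [   1    0    0    1    0   -1  5/2  1/2]
  r1: [   0    1    0    2    0   -1    3    1]
  r2: [   0    0    1    0    0    1 -3/2 -1/2]
  r3: [   0    0    0    0    1    0    0    0]
Fix exponent of D at 1, F at 0, ω at 0, m at 0; solve each RREF row for its pivot's exponent:
  r0: exp(ρ) + (1/2)·1 = 0 ⇒ exp(ρ) = -1/2
  r1: exp(α) + (1)·1 = 0 ⇒ exp(α) = -1
  r2: exp(P) + (-1/2)·1 = 0 ⇒ exp(P) = 1/2
  r3: exp(R) + (0)·1 = 0 ⇒ exp(R) = 0
Π_4 = ρ^(-1/2) · α^-1 · P^(1/2) · D

["-1/2", "-1", "1/2", "0", "0", "0", "0", "1"]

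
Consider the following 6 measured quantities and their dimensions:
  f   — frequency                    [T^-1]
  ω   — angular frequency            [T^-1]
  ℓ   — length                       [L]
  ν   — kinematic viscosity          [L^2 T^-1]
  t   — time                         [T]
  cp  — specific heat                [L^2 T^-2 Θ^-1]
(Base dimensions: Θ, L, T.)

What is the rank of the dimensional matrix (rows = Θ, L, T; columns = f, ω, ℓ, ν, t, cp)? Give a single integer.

3

Write exponents as rows Θ,L,T / cols f,ω,ℓ,ν,t,cp:
  Θ: [ 0  0  0  0  0 -1]
  L: [ 0  0  1  2  0  2]
  T: [-1 -1  0 -1  1 -2]
RREF → pivots at {f,ℓ,cp} ⇒ r = 3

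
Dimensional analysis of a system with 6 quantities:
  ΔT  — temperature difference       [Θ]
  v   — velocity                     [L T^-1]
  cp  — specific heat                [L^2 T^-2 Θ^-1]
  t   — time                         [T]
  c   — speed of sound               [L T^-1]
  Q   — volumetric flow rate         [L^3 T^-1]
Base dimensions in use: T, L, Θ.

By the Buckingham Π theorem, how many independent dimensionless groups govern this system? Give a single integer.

3

Dimensional matrix (T×L×Θ by ΔT×v×cp×t×c×Q):
  T: [ 0 -1 -2  1 -1 -1]
  L: [ 0  1  2  0  1  3]
  Θ: [ 1  0 -1  0  0  0]
Row reduction gives pivot columns ΔT,v,t; rank = 3
6 vars − rank 3 = 3 Π groups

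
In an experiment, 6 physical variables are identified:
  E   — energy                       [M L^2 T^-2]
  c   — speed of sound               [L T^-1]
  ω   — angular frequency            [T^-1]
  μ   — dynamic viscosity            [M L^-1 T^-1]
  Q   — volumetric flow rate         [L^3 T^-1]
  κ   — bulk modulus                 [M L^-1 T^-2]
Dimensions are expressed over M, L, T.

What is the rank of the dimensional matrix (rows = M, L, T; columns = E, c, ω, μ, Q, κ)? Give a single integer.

Dimensional matrix (M×L×T by E×c×ω×μ×Q×κ):
  M: [ 1  0  0  1  0  1]
  L: [ 2  1  0 -1  3 -1]
  T: [-2 -1 -1 -1 -1 -2]
RREF → pivots at {E,c,ω} ⇒ r = 3

3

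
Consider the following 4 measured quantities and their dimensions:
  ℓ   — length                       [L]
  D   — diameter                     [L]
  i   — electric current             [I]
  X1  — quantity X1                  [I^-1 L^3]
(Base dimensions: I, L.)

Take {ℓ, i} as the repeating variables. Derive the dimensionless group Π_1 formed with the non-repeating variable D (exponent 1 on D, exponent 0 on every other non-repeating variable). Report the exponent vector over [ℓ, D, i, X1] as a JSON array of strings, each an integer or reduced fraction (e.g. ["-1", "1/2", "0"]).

Dimensional matrix (I×L by ℓ×D×i×X1):
  I: [ 0  0  1 -1]
  L: [ 1  1  0  3]
Row reduction gives pivot columns ℓ,i; rank = 2
Repeat: ℓ,i; free: D,X1
RREF:
  r0: [   1    1    0    3]
  r1: [   0    0    1   -1]
Fix exponent of D at 1, X1 at 0; solve each RREF row for its pivot's exponent:
  r0: exp(ℓ) + (1)·1 = 0 ⇒ exp(ℓ) = -1
  r1: exp(i) + (0)·1 = 0 ⇒ exp(i) = 0
Π_1 = ℓ^-1 · D

["-1", "1", "0", "0"]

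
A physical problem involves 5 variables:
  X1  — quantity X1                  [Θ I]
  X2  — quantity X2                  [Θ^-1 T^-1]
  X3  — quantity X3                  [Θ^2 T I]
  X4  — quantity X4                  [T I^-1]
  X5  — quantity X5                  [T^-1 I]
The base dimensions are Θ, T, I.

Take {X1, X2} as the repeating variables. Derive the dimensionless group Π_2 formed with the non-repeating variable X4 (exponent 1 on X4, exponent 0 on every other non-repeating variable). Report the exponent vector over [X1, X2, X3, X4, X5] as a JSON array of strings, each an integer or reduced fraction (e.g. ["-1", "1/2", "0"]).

["1", "1", "0", "1", "0"]

Exponent matrix [Θ,T,I] × [X1,X2,X3,X4,X5]:
  Θ: [ 1 -1  2  0  0]
  T: [ 0 -1  1  1 -1]
  I: [ 1  0  1 -1  1]
Row reduction gives pivot columns X1,X2; rank = 2
Repeat: X1,X2; free: X3,X4,X5
RREF:
  r0: [   1    0    1   -1    1]
  r1: [   0    1   -1   -1    1]
  r2: [   0    0    0    0    0]
Fix exponent of X4 at 1, X3 at 0, X5 at 0; solve each RREF row for its pivot's exponent:
  r0: exp(X1) + (-1)·1 = 0 ⇒ exp(X1) = 1
  r1: exp(X2) + (-1)·1 = 0 ⇒ exp(X2) = 1
Π_2 = X1 · X2 · X4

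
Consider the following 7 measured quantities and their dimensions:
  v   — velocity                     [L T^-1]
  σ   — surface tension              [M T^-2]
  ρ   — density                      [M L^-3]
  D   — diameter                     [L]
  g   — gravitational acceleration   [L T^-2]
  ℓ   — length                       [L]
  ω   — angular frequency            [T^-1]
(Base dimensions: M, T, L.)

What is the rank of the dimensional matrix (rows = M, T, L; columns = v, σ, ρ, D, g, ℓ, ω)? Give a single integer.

Exponent matrix [M,T,L] × [v,σ,ρ,D,g,ℓ,ω]:
  M: [ 0  1  1  0  0  0  0]
  T: [-1 -2  0  0 -2  0 -1]
  L: [ 1  0 -3  1  1  1  0]
Echelon form has 3 nonzero rows (pivots: v,σ,ρ)

3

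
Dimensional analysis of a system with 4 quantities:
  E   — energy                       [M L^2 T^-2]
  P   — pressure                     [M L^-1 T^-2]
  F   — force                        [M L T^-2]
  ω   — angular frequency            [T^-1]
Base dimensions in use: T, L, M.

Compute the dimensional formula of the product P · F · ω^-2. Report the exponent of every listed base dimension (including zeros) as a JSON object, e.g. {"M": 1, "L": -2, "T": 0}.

{"T": -2, "L": 0, "M": 2}

Write exponents as rows T,L,M / cols E,P,F,ω:
  T: [-2 -2 -2 -1]
  L: [ 2 -1  1  0]
  M: [ 1  1  1  0]
  [T]: (1)·-2+(1)·-2+(-2)·-1 = -2
  [L]: (1)·-1+(1)·1+(-2)·0 = 0
  [M]: (1)·1+(1)·1+(-2)·0 = 2
⇒ T^-2 M^2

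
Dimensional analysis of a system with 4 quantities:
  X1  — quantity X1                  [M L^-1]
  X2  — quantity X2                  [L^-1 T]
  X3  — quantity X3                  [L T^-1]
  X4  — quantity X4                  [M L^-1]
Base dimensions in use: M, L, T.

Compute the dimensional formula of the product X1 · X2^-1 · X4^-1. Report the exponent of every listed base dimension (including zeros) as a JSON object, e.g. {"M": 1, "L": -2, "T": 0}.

Exponent matrix [M,L,T] × [X1,X2,X3,X4]:
  M: [ 1  0  0  1]
  L: [-1 -1  1 -1]
  T: [ 0  1 -1  0]
  [M]: (1)·1+(-1)·0+(-1)·1 = 0
  [L]: (1)·-1+(-1)·-1+(-1)·-1 = 1
  [T]: (1)·0+(-1)·1+(-1)·0 = -1
⇒ L T^-1

{"M": 0, "L": 1, "T": -1}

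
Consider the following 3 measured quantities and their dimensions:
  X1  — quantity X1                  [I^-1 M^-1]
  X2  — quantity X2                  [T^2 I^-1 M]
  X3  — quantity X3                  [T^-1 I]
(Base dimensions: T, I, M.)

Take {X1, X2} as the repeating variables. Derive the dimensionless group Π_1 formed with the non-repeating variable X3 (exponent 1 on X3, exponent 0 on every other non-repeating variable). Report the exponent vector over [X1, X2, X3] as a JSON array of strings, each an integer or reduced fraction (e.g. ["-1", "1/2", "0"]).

["1/2", "1/2", "1"]

Dimensional matrix (T×I×M by X1×X2×X3):
  T: [ 0  2 -1]
  I: [-1 -1  1]
  M: [-1  1  0]
Row reduction gives pivot columns X1,X2; rank = 2
Repeat: X1,X2; free: X3
RREF:
  r0: [   1    0 -1/2]
  r1: [   0    1 -1/2]
  r2: [   0    0    0]
Fix exponent of X3 at 1; solve each RREF row for its pivot's exponent:
  r0: exp(X1) + (-1/2)·1 = 0 ⇒ exp(X1) = 1/2
  r1: exp(X2) + (-1/2)·1 = 0 ⇒ exp(X2) = 1/2
Π_1 = X1^(1/2) · X2^(1/2) · X3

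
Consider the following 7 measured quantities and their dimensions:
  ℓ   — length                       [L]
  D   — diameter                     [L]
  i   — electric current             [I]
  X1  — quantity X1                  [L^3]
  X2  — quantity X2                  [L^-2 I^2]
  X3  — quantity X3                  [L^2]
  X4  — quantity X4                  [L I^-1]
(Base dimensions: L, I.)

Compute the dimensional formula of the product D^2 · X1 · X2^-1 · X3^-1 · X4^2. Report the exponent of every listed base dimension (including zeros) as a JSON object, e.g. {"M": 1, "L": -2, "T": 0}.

{"L": 7, "I": -4}

Exponent matrix [L,I] × [ℓ,D,i,X1,X2,X3,X4]:
  L: [ 1  1  0  3 -2  2  1]
  I: [ 0  0  1  0  2  0 -1]
  [L]: (2)·1+(1)·3+(-1)·-2+(-1)·2+(2)·1 = 7
  [I]: (2)·0+(1)·0+(-1)·2+(-1)·0+(2)·-1 = -4
⇒ L^7 I^-4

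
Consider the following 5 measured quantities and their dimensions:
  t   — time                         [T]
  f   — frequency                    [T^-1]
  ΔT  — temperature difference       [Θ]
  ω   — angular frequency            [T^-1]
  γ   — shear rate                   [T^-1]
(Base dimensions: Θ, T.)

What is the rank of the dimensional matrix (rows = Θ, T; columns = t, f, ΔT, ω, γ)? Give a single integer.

Exponent matrix [Θ,T] × [t,f,ΔT,ω,γ]:
  Θ: [ 0  0  1  0  0]
  T: [ 1 -1  0 -1 -1]
Row reduction gives pivot columns t,ΔT; rank = 2

2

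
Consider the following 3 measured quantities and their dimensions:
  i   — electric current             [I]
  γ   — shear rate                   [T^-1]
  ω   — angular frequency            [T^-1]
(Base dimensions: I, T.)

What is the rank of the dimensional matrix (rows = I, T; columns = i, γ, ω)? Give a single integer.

Exponent matrix [I,T] × [i,γ,ω]:
  I: [ 1  0  0]
  T: [ 0 -1 -1]
Row reduction gives pivot columns i,γ; rank = 2

2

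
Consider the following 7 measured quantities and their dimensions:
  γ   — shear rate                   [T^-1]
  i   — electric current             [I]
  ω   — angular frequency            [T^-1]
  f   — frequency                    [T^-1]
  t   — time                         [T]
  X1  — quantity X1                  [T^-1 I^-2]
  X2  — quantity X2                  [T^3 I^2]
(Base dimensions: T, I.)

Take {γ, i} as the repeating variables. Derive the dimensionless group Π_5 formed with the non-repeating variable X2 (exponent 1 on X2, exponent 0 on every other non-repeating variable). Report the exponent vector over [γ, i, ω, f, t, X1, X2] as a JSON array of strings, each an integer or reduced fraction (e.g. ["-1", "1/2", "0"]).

Dimensional matrix (T×I by γ×i×ω×f×t×X1×X2):
  T: [-1  0 -1 -1  1 -1  3]
  I: [ 0  1  0  0  0 -2  2]
RREF → pivots at {γ,i} ⇒ r = 2
Repeat: γ,i; free: ω,f,t,X1,X2
RREF:
  r0: [   1    0    1    1   -1    1   -3]
  r1: [   0    1    0    0    0   -2    2]
Fix exponent of X2 at 1, ω at 0, f at 0, t at 0, X1 at 0; solve each RREF row for its pivot's exponent:
  r0: exp(γ) + (-3)·1 = 0 ⇒ exp(γ) = 3
  r1: exp(i) + (2)·1 = 0 ⇒ exp(i) = -2
Π_5 = γ^3 · i^-2 · X2

["3", "-2", "0", "0", "0", "0", "1"]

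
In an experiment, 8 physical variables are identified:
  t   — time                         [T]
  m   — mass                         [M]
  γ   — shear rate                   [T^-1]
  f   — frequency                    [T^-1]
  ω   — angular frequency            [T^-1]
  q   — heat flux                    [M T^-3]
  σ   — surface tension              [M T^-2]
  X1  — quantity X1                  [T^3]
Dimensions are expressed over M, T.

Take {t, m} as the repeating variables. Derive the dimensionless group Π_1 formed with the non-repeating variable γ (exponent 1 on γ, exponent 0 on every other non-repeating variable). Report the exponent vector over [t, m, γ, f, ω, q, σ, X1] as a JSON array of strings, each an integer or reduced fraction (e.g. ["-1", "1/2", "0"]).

["1", "0", "1", "0", "0", "0", "0", "0"]

Dimensional matrix (M×T by t×m×γ×f×ω×q×σ×X1):
  M: [ 0  1  0  0  0  1  1  0]
  T: [ 1  0 -1 -1 -1 -3 -2  3]
Echelon form has 2 nonzero rows (pivots: t,m)
Pivot set = {t,m}, free = {γ,f,ω,q,σ,X1}
RREF:
  r0: [   1    0   -1   -1   -1   -3   -2    3]
  r1: [   0    1    0    0    0    1    1    0]
Fix exponent of γ at 1, f at 0, ω at 0, q at 0, σ at 0, X1 at 0; solve each RREF row for its pivot's exponent:
  r0: exp(t) + (-1)·1 = 0 ⇒ exp(t) = 1
  r1: exp(m) + (0)·1 = 0 ⇒ exp(m) = 0
Π_1 = t · γ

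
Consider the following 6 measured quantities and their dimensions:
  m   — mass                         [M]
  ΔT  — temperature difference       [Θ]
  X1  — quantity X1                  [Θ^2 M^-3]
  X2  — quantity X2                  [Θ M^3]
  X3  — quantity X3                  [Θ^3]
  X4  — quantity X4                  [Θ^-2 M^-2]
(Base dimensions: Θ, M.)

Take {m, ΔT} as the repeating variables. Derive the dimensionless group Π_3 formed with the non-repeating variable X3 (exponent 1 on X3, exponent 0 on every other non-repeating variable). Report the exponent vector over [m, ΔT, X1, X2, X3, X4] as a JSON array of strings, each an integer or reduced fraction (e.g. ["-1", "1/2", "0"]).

["0", "-3", "0", "0", "1", "0"]

Write exponents as rows Θ,M / cols m,ΔT,X1,X2,X3,X4:
  Θ: [ 0  1  2  1  3 -2]
  M: [ 1  0 -3  3  0 -2]
Echelon form has 2 nonzero rows (pivots: m,ΔT)
Pivot set = {m,ΔT}, free = {X1,X2,X3,X4}
RREF:
  r0: [   1    0   -3    3    0   -2]
  r1: [   0    1    2    1    3   -2]
Fix exponent of X3 at 1, X1 at 0, X2 at 0, X4 at 0; solve each RREF row for its pivot's exponent:
  r0: exp(m) + (0)·1 = 0 ⇒ exp(m) = 0
  r1: exp(ΔT) + (3)·1 = 0 ⇒ exp(ΔT) = -3
Π_3 = ΔT^-3 · X3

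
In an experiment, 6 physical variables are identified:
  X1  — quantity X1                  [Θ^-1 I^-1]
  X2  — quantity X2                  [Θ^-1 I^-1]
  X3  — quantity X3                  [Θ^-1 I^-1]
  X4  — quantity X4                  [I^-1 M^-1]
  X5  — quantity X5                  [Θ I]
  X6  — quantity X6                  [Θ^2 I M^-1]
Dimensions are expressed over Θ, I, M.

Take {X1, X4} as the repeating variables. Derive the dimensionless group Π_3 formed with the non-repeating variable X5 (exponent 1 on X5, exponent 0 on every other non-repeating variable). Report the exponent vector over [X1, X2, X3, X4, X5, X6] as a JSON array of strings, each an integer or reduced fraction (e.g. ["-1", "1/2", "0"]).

["1", "0", "0", "0", "1", "0"]

Dimensional matrix (Θ×I×M by X1×X2×X3×X4×X5×X6):
  Θ: [-1 -1 -1  0  1  2]
  I: [-1 -1 -1 -1  1  1]
  M: [ 0  0  0 -1  0 -1]
Row reduction gives pivot columns X1,X4; rank = 2
Pivot set = {X1,X4}, free = {X2,X3,X5,X6}
RREF:
  r0: [   1    1    1    0   -1   -2]
  r1: [   0    0    0    1    0    1]
  r2: [   0    0    0    0    0    0]
Fix exponent of X5 at 1, X2 at 0, X3 at 0, X6 at 0; solve each RREF row for its pivot's exponent:
  r0: exp(X1) + (-1)·1 = 0 ⇒ exp(X1) = 1
  r1: exp(X4) + (0)·1 = 0 ⇒ exp(X4) = 0
Π_3 = X1 · X5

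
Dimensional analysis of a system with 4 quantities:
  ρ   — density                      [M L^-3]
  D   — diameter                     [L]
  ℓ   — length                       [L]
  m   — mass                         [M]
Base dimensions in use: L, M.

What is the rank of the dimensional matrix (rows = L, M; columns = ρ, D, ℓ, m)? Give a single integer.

Write exponents as rows L,M / cols ρ,D,ℓ,m:
  L: [-3  1  1  0]
  M: [ 1  0  0  1]
RREF → pivots at {ρ,D} ⇒ r = 2

2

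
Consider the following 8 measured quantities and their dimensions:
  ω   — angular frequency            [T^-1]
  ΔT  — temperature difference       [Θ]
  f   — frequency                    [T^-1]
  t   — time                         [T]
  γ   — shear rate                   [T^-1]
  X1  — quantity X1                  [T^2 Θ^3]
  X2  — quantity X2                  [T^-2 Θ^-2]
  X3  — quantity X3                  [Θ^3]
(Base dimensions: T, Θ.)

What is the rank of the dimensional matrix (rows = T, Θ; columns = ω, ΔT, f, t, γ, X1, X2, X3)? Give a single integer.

2

Exponent matrix [T,Θ] × [ω,ΔT,f,t,γ,X1,X2,X3]:
  T: [-1  0 -1  1 -1  2 -2  0]
  Θ: [ 0  1  0  0  0  3 -2  3]
RREF → pivots at {ω,ΔT} ⇒ r = 2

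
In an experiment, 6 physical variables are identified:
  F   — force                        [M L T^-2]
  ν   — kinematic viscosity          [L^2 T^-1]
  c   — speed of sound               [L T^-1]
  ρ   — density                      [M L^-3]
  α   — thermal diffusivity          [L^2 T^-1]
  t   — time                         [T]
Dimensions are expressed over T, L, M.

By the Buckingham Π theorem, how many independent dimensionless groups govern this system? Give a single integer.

3

Write exponents as rows T,L,M / cols F,ν,c,ρ,α,t:
  T: [-2 -1 -1  0 -1  1]
  L: [ 1  2  1 -3  2  0]
  M: [ 1  0  0  1  0  0]
RREF → pivots at {F,ν,c} ⇒ r = 3
Π count = n − r = 6 − 3 = 3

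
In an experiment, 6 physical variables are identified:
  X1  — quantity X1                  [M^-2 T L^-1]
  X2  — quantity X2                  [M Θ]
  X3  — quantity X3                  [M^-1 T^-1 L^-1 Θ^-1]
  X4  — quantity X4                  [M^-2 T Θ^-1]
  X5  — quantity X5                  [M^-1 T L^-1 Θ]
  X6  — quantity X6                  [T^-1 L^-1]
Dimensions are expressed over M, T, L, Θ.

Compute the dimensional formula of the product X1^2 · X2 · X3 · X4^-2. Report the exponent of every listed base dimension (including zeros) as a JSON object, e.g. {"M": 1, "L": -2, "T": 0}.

{"M": 0, "T": -1, "L": -3, "Θ": 2}

Write exponents as rows M,T,L,Θ / cols X1,X2,X3,X4,X5,X6:
  M: [-2  1 -1 -2 -1  0]
  T: [ 1  0 -1  1  1 -1]
  L: [-1  0 -1  0 -1 -1]
  Θ: [ 0  1 -1 -1  1  0]
  [M]: (2)·-2+(1)·1+(1)·-1+(-2)·-2 = 0
  [T]: (2)·1+(1)·0+(1)·-1+(-2)·1 = -1
  [L]: (2)·-1+(1)·0+(1)·-1+(-2)·0 = -3
  [Θ]: (2)·0+(1)·1+(1)·-1+(-2)·-1 = 2
⇒ T^-1 L^-3 Θ^2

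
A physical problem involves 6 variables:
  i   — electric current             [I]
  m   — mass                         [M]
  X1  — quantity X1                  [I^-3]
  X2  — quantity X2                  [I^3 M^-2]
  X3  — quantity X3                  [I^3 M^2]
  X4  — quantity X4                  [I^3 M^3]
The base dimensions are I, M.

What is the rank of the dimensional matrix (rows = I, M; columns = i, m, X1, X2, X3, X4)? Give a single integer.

2

Write exponents as rows I,M / cols i,m,X1,X2,X3,X4:
  I: [ 1  0 -3  3  3  3]
  M: [ 0  1  0 -2  2  3]
Row reduction gives pivot columns i,m; rank = 2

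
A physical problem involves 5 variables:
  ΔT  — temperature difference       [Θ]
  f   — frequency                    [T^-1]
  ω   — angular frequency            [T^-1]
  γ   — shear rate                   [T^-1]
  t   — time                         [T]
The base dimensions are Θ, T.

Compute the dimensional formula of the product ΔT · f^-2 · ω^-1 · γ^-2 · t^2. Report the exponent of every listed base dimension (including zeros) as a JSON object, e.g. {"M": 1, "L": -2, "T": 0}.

Write exponents as rows Θ,T / cols ΔT,f,ω,γ,t:
  Θ: [ 1  0  0  0  0]
  T: [ 0 -1 -1 -1  1]
  [Θ]: (1)·1+(-2)·0+(-1)·0+(-2)·0+(2)·0 = 1
  [T]: (1)·0+(-2)·-1+(-1)·-1+(-2)·-1+(2)·1 = 7
⇒ Θ T^7

{"Θ": 1, "T": 7}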